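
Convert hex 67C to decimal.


67C hex = 1660 decimal

1660


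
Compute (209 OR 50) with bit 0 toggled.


Step 1: 209 | 50 = 243
Step 2: 243 ^ (1 << 0) = 243 ^ 1 = 242

242


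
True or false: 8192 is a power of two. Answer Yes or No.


0b10000000000000. Only one bit set => Yes

Yes


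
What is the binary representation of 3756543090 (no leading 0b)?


3756543090 = 11011111111010000100110001110010 in binary

11011111111010000100110001110010


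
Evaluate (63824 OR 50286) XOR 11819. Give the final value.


Step 1: 63824 | 50286 = 64894
Step 2: 64894 ^ 11819 = 54101

54101


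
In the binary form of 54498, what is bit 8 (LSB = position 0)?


0b1101010011100010, position 8 = 0

0


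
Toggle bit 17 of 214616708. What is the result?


214616708 ^ (1 << 17) = 214616708 ^ 131072 = 214485636

214485636


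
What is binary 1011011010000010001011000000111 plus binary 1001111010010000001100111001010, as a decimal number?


1011011010000010001011000000111 + 1001111010010000001100111001010 = 10101010100010010010111111010001 = 2861117393

2861117393


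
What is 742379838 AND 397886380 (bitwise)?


0b101100001111111101000100111110 & 0b10111101101110100001110101100 = 0b100001101110100000100101100 = 70730028

70730028


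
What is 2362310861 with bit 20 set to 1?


2362310861 | (1 << 20) = 2362310861 | 1048576 = 2363359437

2363359437


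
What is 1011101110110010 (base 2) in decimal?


1011101110110010 in decimal = 48050

48050


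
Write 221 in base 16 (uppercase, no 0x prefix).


221 = DD hex

DD


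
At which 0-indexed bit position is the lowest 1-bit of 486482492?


0b11100111111110010001000111100. Lowest set bit at position 2

2


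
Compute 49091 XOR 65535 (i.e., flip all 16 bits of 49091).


49091 ^ 65535 = 16444

16444


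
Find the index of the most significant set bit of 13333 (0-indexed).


0b11010000010101. Highest set bit at position 13

13


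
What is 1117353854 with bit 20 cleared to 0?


1117353854 & ~(1 << 20) = 1116305278

1116305278


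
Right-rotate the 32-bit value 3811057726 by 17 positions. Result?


Rotate 0b11100011001010000010000000111110 right by 17 (32-bit) = 0b10000000111110111000110010100 = 270496148

270496148


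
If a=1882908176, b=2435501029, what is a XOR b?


1882908176 ^ 2435501029 = 3775933941

3775933941


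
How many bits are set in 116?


0b1110100 has 4 set bits

4


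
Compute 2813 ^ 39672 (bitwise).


0b101011111101 ^ 0b1001101011111000 = 0b1001000000000101 = 36869

36869


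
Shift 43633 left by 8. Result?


0b1010101001110001 << 8 = 0b101010100111000100000000 = 11170048

11170048


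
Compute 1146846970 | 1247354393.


0b1000100010110110111111011111010 | 0b1001010010110010001111000011001 = 0b1001110010110110111111011111011 = 1314619131

1314619131


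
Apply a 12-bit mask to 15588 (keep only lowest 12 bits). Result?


15588 & 4095 = 3300

3300


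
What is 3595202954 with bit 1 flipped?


3595202954 ^ (1 << 1) = 3595202954 ^ 2 = 3595202952

3595202952


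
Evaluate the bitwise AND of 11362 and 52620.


0b10110001100010 & 0b1100110110001100 = 0b110000000000 = 3072

3072


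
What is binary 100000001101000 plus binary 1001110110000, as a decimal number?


100000001101000 + 1001110110000 = 101010000011000 = 21528

21528


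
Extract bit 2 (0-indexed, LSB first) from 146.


0b10010010, position 2 = 0

0


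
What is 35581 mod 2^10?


35581 & 1023 = 765

765


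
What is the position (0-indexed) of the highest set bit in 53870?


0b1101001001101110. Highest set bit at position 15

15


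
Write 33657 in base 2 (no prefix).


33657 = 1000001101111001 in binary

1000001101111001


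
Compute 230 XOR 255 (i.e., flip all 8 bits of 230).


230 ^ 255 = 25

25


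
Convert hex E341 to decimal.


E341 hex = 58177 decimal

58177


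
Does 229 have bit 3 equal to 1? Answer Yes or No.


0b11100101, bit 3 = 0. No

No


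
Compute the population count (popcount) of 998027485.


0b111011011111001011000011011101 has 19 set bits

19


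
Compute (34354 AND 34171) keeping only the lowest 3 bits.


Step 1: 34354 & 34171 = 33842
Step 2: 33842 & 7 = 2

2


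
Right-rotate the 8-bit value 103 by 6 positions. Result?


Rotate 0b1100111 right by 6 (8-bit) = 0b10011101 = 157

157


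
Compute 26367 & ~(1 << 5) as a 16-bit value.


26367 & ~(1 << 5) = 26335

26335


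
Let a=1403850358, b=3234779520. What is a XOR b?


1403850358 ^ 3234779520 = 2472796150

2472796150


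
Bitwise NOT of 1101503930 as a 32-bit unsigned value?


~0b1000001101001111001110110111010 = 0b10111110010110000110001001000101 = 3193463365 (32-bit unsigned)

3193463365


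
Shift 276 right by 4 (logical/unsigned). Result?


0b100010100 >> 4 = 0b10001 = 17

17


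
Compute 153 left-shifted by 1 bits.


0b10011001 << 1 = 0b100110010 = 306

306


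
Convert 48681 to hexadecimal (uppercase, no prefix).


48681 = BE29 hex

BE29


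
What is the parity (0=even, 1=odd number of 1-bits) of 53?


0b110101 has 4 ones => parity 0

0


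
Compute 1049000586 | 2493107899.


0b111110100001100111101010001010 | 0b10010100100110011100111010111011 = 0b10111110100111111111111010111011 = 3198156475

3198156475


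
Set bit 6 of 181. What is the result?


181 | (1 << 6) = 181 | 64 = 245

245


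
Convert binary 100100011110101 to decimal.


100100011110101 in decimal = 18677

18677


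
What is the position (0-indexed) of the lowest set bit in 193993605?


0b1011100100000001101110000101. Lowest set bit at position 0

0


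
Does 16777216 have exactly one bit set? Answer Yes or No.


0b1000000000000000000000000. Only one bit set => Yes

Yes


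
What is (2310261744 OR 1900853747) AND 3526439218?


Step 1: 2310261744 | 1900853747 = 4194302963
Step 2: 4194302963 & 3526439218 = 3492884786

3492884786


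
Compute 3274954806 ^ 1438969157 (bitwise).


0b11000011001100111101100000110110 ^ 0b1010101110001001110110101000101 = 0b10010110111101110011010101110011 = 2532783475

2532783475


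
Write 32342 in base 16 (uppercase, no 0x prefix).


32342 = 7E56 hex

7E56


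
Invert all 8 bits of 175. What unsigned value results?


175 ^ 255 = 80

80


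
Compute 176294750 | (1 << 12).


176294750 | (1 << 12) = 176294750 | 4096 = 176298846

176298846


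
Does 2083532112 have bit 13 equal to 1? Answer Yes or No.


0b1111100001100000010110101010000, bit 13 = 1. Yes

Yes


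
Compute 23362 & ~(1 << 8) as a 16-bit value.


23362 & ~(1 << 8) = 23106

23106


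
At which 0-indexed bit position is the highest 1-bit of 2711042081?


0b10100001100101110011100000100001. Highest set bit at position 31

31


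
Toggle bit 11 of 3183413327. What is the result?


3183413327 ^ (1 << 11) = 3183413327 ^ 2048 = 3183411279

3183411279


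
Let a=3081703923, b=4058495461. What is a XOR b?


3081703923 ^ 4058495461 = 1179166742

1179166742


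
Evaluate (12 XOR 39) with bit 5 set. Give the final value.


Step 1: 12 ^ 39 = 43
Step 2: 43 | (1 << 5) = 43 | 32 = 43

43


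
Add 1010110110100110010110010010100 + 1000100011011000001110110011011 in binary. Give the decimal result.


1010110110100110010110010010100 + 1000100011011000001110110011011 = 10011011001111110100101000101111 = 2604616239

2604616239


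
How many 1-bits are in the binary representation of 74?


0b1001010 has 3 set bits

3


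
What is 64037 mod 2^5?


64037 & 31 = 5

5


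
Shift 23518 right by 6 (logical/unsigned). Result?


0b101101111011110 >> 6 = 0b101101111 = 367

367


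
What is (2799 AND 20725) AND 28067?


Step 1: 2799 & 20725 = 229
Step 2: 229 & 28067 = 161

161


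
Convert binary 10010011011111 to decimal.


10010011011111 in decimal = 9439

9439


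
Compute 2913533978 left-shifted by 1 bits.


0b10101101101010010000000000011010 << 1 = 0b101011011010100100000000000110100 = 5827067956

5827067956


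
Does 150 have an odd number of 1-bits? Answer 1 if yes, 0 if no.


0b10010110 has 4 ones => parity 0

0


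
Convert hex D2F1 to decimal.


D2F1 hex = 54001 decimal

54001


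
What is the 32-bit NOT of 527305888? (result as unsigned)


~0b11111011011100000110010100000 = 0b11100000100100011111001101011111 = 3767661407 (32-bit unsigned)

3767661407


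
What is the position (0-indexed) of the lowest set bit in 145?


0b10010001. Lowest set bit at position 0

0


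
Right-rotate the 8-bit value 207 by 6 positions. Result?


Rotate 0b11001111 right by 6 (8-bit) = 0b111111 = 63

63


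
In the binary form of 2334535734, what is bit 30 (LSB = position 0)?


0b10001011001001100011000000110110, position 30 = 0

0


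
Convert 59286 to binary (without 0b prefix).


59286 = 1110011110010110 in binary

1110011110010110


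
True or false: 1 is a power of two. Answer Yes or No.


0b1. Only one bit set => Yes

Yes


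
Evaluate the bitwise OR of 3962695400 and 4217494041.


0b11101100001100011110111011101000 | 0b11111011011000011101101000011001 = 0b11111111011100011111111011111001 = 4285660921

4285660921


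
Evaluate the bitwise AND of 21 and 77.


0b10101 & 0b1001101 = 0b101 = 5

5


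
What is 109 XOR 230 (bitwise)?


0b1101101 ^ 0b11100110 = 0b10001011 = 139

139


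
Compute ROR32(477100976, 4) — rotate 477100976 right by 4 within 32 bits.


Rotate 0b11100011011111111101110110000 right by 4 (32-bit) = 0b1110001101111111110111011 = 29818811

29818811


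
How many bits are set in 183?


0b10110111 has 6 set bits

6


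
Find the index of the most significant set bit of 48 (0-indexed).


0b110000. Highest set bit at position 5

5


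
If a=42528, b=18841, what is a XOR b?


42528 ^ 18841 = 61369

61369


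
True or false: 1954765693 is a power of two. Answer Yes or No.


0b1110100100000110101101101111101. Multiple bits set => No

No


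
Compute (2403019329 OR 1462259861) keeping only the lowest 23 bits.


Step 1: 2403019329 | 1462259861 = 3745217237
Step 2: 3745217237 & 8388607 = 3898069

3898069


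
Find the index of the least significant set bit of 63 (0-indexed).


0b111111. Lowest set bit at position 0

0


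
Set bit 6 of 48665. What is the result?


48665 | (1 << 6) = 48665 | 64 = 48729

48729


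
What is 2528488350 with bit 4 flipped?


2528488350 ^ (1 << 4) = 2528488350 ^ 16 = 2528488334

2528488334


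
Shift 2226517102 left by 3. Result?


0b10000100101101011111010001101110 << 3 = 0b10000100101101011111010001101110000 = 17812136816

17812136816


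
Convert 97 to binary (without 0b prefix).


97 = 1100001 in binary

1100001


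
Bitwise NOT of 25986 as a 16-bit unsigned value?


~0b110010110000010 = 0b1001101001111101 = 39549 (16-bit unsigned)

39549


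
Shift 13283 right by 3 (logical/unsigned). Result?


0b11001111100011 >> 3 = 0b11001111100 = 1660

1660


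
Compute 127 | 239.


0b1111111 | 0b11101111 = 0b11111111 = 255

255


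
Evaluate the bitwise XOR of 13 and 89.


0b1101 ^ 0b1011001 = 0b1010100 = 84

84


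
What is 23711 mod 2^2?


23711 & 3 = 3

3


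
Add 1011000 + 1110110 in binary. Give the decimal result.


1011000 + 1110110 = 11001110 = 206

206


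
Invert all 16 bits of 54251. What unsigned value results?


54251 ^ 65535 = 11284

11284


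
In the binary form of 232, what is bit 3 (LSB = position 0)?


0b11101000, position 3 = 1

1


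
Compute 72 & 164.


0b1001000 & 0b10100100 = 0b0 = 0

0


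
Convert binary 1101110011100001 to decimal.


1101110011100001 in decimal = 56545

56545


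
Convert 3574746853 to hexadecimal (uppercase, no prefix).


3574746853 = D5124EE5 hex

D5124EE5


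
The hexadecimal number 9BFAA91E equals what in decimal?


9BFAA91E hex = 2616895774 decimal

2616895774


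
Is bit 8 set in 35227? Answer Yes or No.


0b1000100110011011, bit 8 = 1. Yes

Yes


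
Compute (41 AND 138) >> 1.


Step 1: 41 & 138 = 8
Step 2: 8 >> 1 = 4

4


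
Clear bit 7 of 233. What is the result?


233 & ~(1 << 7) = 105

105


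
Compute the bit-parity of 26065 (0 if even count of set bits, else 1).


0b110010111010001 has 8 ones => parity 0

0


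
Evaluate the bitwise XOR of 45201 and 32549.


0b1011000010010001 ^ 0b111111100100101 = 0b1100111110110100 = 53172

53172


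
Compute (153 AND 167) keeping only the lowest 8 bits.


Step 1: 153 & 167 = 129
Step 2: 129 & 255 = 129

129


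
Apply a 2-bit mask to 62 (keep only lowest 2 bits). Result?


62 & 3 = 2

2


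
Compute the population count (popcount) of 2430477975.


0b10010000110111100010011010010111 has 16 set bits

16


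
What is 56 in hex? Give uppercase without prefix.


56 = 38 hex

38


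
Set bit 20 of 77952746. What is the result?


77952746 | (1 << 20) = 77952746 | 1048576 = 79001322

79001322


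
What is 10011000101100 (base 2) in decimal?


10011000101100 in decimal = 9772

9772


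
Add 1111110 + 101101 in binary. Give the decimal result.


1111110 + 101101 = 10101011 = 171

171


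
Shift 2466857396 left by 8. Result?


0b10010011000010010100000110110100 << 8 = 0b1001001100001001010000011011010000000000 = 631515493376

631515493376


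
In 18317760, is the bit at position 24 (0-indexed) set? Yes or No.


0b1000101111000000111000000, bit 24 = 1. Yes

Yes


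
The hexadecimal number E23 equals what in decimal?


E23 hex = 3619 decimal

3619


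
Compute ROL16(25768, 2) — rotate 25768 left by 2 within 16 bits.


Rotate 0b110010010101000 left by 2 (16-bit) = 0b1001001010100001 = 37537

37537


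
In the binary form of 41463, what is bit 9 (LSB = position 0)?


0b1010000111110111, position 9 = 0

0


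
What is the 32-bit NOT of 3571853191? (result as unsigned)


~0b11010100111001100010011110000111 = 0b101011000110011101100001111000 = 723114104 (32-bit unsigned)

723114104


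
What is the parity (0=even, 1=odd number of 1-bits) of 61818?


0b1111000101111010 has 10 ones => parity 0

0


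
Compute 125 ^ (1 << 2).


125 ^ (1 << 2) = 125 ^ 4 = 121

121


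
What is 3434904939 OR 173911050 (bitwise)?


0b11001100101111000111110101101011 | 0b1010010111011010110000001010 = 0b11001110111111011111110101101011 = 3472751979

3472751979


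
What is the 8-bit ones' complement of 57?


57 ^ 255 = 198

198


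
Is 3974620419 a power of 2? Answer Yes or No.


0b11101100111001111110010100000011. Multiple bits set => No

No


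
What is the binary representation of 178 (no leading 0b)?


178 = 10110010 in binary

10110010


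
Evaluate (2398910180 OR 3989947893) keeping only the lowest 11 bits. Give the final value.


Step 1: 2398910180 | 3989947893 = 4026398709
Step 2: 4026398709 & 2047 = 2037

2037


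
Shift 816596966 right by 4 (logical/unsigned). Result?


0b110000101011000100011111100110 >> 4 = 0b11000010101100010001111110 = 51037310

51037310


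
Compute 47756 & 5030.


0b1011101010001100 & 0b1001110100110 = 0b1001010000100 = 4740

4740


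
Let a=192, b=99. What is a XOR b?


192 ^ 99 = 163

163


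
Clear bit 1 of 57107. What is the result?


57107 & ~(1 << 1) = 57105

57105


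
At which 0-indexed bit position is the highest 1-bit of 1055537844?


0b111110111010100011101010110100. Highest set bit at position 29

29


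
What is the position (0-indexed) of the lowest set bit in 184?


0b10111000. Lowest set bit at position 3

3


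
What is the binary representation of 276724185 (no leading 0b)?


276724185 = 10000011111100111100111011001 in binary

10000011111100111100111011001


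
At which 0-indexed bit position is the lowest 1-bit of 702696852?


0b101001111000100100110110010100. Lowest set bit at position 2

2


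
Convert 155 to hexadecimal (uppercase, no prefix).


155 = 9B hex

9B


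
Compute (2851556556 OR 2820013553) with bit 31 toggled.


Step 1: 2851556556 | 2820013553 = 2851601917
Step 2: 2851601917 ^ (1 << 31) = 2851601917 ^ 2147483648 = 704118269

704118269


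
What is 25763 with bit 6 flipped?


25763 ^ (1 << 6) = 25763 ^ 64 = 25827

25827


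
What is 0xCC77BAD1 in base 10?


CC77BAD1 hex = 3430398673 decimal

3430398673


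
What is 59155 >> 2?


0b1110011100010011 >> 2 = 0b11100111000100 = 14788

14788


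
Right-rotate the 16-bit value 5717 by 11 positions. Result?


Rotate 0b1011001010101 right by 11 (16-bit) = 0b1100101010100010 = 51874

51874


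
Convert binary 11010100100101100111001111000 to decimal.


11010100100101100111001111000 in decimal = 445828728

445828728


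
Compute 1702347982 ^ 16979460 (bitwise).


0b1100101011101111100010011001110 ^ 0b1000000110001011000000100 = 0b1100100011101001101001011001010 = 1685377738

1685377738


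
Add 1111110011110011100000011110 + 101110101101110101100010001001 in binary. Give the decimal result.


1111110011110011100000011110 + 101110101101110101100010001001 = 111110100001101001000010100111 = 1049006247

1049006247


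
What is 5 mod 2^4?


5 & 15 = 5

5


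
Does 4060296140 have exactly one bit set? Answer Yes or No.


0b11110010000000110011001111001100. Multiple bits set => No

No


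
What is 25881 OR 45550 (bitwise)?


0b110010100011001 | 0b1011000111101110 = 0b1111010111111111 = 62975

62975


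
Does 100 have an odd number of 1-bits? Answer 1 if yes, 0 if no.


0b1100100 has 3 ones => parity 1

1


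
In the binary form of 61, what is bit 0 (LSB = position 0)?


0b111101, position 0 = 1

1


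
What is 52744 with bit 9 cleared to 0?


52744 & ~(1 << 9) = 52232

52232


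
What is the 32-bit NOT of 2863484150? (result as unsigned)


~0b10101010101011010100110011110110 = 0b1010101010100101011001100001001 = 1431483145 (32-bit unsigned)

1431483145


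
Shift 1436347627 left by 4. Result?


0b1010101100111001110110011101011 << 4 = 0b10101011001110011101100111010110000 = 22981562032

22981562032


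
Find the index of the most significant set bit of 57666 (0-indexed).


0b1110000101000010. Highest set bit at position 15

15


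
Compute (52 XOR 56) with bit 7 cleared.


Step 1: 52 ^ 56 = 12
Step 2: 12 & ~(1 << 7) = 12

12


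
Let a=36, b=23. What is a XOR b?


36 ^ 23 = 51

51


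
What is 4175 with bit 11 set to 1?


4175 | (1 << 11) = 4175 | 2048 = 6223

6223


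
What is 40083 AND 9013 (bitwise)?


0b1001110010010011 & 0b10001100110101 = 0b10001 = 17

17


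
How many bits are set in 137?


0b10001001 has 3 set bits

3


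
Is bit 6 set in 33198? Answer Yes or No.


0b1000000110101110, bit 6 = 0. No

No


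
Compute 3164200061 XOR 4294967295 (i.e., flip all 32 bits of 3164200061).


3164200061 ^ 4294967295 = 1130767234

1130767234


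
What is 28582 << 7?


0b110111110100110 << 7 = 0b1101111101001100000000 = 3658496

3658496


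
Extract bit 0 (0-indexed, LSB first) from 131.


0b10000011, position 0 = 1

1


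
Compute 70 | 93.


0b1000110 | 0b1011101 = 0b1011111 = 95

95


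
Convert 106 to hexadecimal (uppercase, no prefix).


106 = 6A hex

6A


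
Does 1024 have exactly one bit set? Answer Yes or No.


0b10000000000. Only one bit set => Yes

Yes


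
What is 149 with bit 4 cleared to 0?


149 & ~(1 << 4) = 133

133


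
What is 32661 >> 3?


0b111111110010101 >> 3 = 0b111111110010 = 4082

4082


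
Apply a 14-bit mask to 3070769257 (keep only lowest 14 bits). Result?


3070769257 & 16383 = 14441

14441


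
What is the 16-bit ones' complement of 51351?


51351 ^ 65535 = 14184

14184


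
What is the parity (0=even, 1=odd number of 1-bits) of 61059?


0b1110111010000011 has 9 ones => parity 1

1


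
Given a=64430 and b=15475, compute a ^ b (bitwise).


64430 ^ 15475 = 51165

51165


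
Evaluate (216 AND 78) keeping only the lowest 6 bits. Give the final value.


Step 1: 216 & 78 = 72
Step 2: 72 & 63 = 8

8


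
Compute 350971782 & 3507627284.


0b10100111010110110011110000110 & 0b11010001000100100010010100010100 = 0b10000000000100010010100000100 = 268576004

268576004


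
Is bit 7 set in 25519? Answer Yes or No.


0b110001110101111, bit 7 = 1. Yes

Yes


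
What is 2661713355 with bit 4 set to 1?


2661713355 | (1 << 4) = 2661713355 | 16 = 2661713371

2661713371


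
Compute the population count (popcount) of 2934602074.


0b10101110111010100111100101011010 has 19 set bits

19


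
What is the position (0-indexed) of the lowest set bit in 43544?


0b1010101000011000. Lowest set bit at position 3

3


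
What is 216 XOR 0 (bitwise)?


0b11011000 ^ 0b0 = 0b11011000 = 216

216


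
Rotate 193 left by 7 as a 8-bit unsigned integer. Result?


Rotate 0b11000001 left by 7 (8-bit) = 0b11100000 = 224

224


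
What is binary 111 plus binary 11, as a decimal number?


111 + 11 = 1010 = 10

10


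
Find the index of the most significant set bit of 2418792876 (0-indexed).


0b10010000001010111101100110101100. Highest set bit at position 31

31


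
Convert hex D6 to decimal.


D6 hex = 214 decimal

214


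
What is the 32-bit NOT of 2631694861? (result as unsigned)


~0b10011100110111000111101000001101 = 0b1100011001000111000010111110010 = 1663272434 (32-bit unsigned)

1663272434


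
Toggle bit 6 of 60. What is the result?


60 ^ (1 << 6) = 60 ^ 64 = 124

124


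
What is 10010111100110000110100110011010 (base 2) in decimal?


10010111100110000110100110011010 in decimal = 2543348122

2543348122


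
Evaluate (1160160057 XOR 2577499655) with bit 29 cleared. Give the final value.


Step 1: 1160160057 ^ 2577499655 = 3699844414
Step 2: 3699844414 & ~(1 << 29) = 3699844414

3699844414


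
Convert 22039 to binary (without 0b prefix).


22039 = 101011000010111 in binary

101011000010111


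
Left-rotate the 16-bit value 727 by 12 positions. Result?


Rotate 0b1011010111 left by 12 (16-bit) = 0b111000000101101 = 28717

28717


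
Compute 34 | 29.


0b100010 | 0b11101 = 0b111111 = 63

63


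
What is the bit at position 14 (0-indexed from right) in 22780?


0b101100011111100, position 14 = 1

1


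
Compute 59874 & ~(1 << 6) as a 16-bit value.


59874 & ~(1 << 6) = 59810

59810


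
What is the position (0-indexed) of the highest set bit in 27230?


0b110101001011110. Highest set bit at position 14

14


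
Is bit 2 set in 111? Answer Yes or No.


0b1101111, bit 2 = 1. Yes

Yes


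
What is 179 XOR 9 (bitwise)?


0b10110011 ^ 0b1001 = 0b10111010 = 186

186


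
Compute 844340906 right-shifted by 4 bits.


0b110010010100111001111010101010 >> 4 = 0b11001001010011100111101010 = 52771306

52771306


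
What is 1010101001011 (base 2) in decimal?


1010101001011 in decimal = 5451

5451


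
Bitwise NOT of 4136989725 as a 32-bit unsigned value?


~0b11110110100101010111010000011101 = 0b1001011010101000101111100010 = 157977570 (32-bit unsigned)

157977570


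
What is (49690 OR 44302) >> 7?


Step 1: 49690 | 44302 = 61214
Step 2: 61214 >> 7 = 478

478


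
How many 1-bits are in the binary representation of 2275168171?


0b10000111100111000100111110101011 has 18 set bits

18


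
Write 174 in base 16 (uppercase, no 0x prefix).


174 = AE hex

AE


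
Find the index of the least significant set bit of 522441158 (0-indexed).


0b11111001000111101000111000110. Lowest set bit at position 1

1


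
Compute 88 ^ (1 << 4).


88 ^ (1 << 4) = 88 ^ 16 = 72

72


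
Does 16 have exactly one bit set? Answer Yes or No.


0b10000. Only one bit set => Yes

Yes


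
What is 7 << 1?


0b111 << 1 = 0b1110 = 14

14


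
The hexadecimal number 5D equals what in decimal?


5D hex = 93 decimal

93


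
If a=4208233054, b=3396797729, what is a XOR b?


4208233054 ^ 3396797729 = 816025471

816025471


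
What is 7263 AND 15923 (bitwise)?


0b1110001011111 & 0b11111000110011 = 0b1110000010011 = 7187

7187


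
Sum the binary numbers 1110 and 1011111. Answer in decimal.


1110 + 1011111 = 1101101 = 109

109


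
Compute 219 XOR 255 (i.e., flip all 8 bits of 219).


219 ^ 255 = 36

36


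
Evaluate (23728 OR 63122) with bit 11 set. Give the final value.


Step 1: 23728 | 63122 = 65202
Step 2: 65202 | (1 << 11) = 65202 | 2048 = 65202

65202


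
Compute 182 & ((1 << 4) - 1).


182 & 15 = 6

6


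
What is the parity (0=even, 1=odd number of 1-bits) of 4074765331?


0b11110010110111111111110000010011 has 21 ones => parity 1

1


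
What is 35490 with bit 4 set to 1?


35490 | (1 << 4) = 35490 | 16 = 35506

35506


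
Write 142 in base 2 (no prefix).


142 = 10001110 in binary

10001110


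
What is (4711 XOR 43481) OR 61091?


Step 1: 4711 ^ 43481 = 48062
Step 2: 48062 | 61091 = 65471

65471


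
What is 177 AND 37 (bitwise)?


0b10110001 & 0b100101 = 0b100001 = 33

33


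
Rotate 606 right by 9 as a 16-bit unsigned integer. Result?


Rotate 0b1001011110 right by 9 (16-bit) = 0b10111100000001 = 12033

12033


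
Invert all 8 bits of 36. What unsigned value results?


36 ^ 255 = 219

219


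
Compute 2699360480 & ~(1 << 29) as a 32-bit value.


2699360480 & ~(1 << 29) = 2162489568

2162489568


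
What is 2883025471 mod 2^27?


2883025471 & 134217727 = 64453183

64453183


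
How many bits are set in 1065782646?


0b111111100001101000110101110110 has 18 set bits

18


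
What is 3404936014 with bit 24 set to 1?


3404936014 | (1 << 24) = 3404936014 | 16777216 = 3421713230

3421713230


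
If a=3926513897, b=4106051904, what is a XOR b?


3926513897 ^ 4106051904 = 515160489

515160489


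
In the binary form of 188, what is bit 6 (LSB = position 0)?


0b10111100, position 6 = 0

0


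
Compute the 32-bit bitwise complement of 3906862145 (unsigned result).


~0b11101000110111011111110001000001 = 0b10111001000100000001110111110 = 388105150 (32-bit unsigned)

388105150


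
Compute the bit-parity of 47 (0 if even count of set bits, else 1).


0b101111 has 5 ones => parity 1

1


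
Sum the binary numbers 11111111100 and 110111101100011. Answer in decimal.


11111111100 + 110111101100011 = 111011101011111 = 30559

30559


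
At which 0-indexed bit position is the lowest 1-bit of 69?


0b1000101. Lowest set bit at position 0

0


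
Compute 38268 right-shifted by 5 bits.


0b1001010101111100 >> 5 = 0b10010101011 = 1195

1195


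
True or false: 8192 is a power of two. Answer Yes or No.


0b10000000000000. Only one bit set => Yes

Yes


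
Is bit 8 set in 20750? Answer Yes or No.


0b101000100001110, bit 8 = 1. Yes

Yes


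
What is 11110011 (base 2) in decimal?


11110011 in decimal = 243

243


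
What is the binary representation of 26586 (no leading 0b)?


26586 = 110011111011010 in binary

110011111011010


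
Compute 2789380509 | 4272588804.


0b10100110010000101001000110011101 | 0b11111110101010101000100000000100 = 0b11111110111010101001100110011101 = 4276787613

4276787613


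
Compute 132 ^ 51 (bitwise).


0b10000100 ^ 0b110011 = 0b10110111 = 183

183


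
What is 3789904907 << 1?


0b11100001111001010101110000001011 << 1 = 0b111000011110010101011100000010110 = 7579809814

7579809814


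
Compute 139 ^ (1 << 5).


139 ^ (1 << 5) = 139 ^ 32 = 171

171


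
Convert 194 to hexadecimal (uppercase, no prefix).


194 = C2 hex

C2


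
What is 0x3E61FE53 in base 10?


3E61FE53 hex = 1046609491 decimal

1046609491


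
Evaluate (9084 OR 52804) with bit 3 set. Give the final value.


Step 1: 9084 | 52804 = 61308
Step 2: 61308 | (1 << 3) = 61308 | 8 = 61308

61308


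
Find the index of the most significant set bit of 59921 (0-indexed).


0b1110101000010001. Highest set bit at position 15

15


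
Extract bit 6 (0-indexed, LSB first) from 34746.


0b1000011110111010, position 6 = 0

0


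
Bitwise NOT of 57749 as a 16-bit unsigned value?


~0b1110000110010101 = 0b1111001101010 = 7786 (16-bit unsigned)

7786


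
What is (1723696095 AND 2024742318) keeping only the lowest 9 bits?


Step 1: 1723696095 & 2024742318 = 1621950862
Step 2: 1621950862 & 511 = 398

398


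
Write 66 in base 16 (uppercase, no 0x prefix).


66 = 42 hex

42


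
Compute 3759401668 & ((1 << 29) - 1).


3759401668 & 536870911 = 1305284

1305284


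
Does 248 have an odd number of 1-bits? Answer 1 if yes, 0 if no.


0b11111000 has 5 ones => parity 1

1


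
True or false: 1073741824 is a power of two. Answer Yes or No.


0b1000000000000000000000000000000. Only one bit set => Yes

Yes


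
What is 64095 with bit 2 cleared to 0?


64095 & ~(1 << 2) = 64091

64091


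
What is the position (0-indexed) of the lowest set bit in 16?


0b10000. Lowest set bit at position 4

4


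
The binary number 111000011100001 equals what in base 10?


111000011100001 in decimal = 28897

28897


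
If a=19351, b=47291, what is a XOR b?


19351 ^ 47291 = 62252

62252


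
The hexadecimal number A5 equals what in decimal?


A5 hex = 165 decimal

165


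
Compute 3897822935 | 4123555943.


0b11101000010101000000111011010111 | 0b11110101110010000111100001100111 = 0b11111101110111000111111011110111 = 4259086071

4259086071


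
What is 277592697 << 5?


0b10000100010111011101001111001 << 5 = 0b1000010001011101110100111100100000 = 8882966304

8882966304


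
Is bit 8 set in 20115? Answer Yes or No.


0b100111010010011, bit 8 = 0. No

No


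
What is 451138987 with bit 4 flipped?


451138987 ^ (1 << 4) = 451138987 ^ 16 = 451139003

451139003


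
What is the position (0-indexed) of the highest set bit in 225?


0b11100001. Highest set bit at position 7

7


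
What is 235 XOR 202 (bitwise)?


0b11101011 ^ 0b11001010 = 0b100001 = 33

33


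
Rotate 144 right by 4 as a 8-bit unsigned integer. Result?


Rotate 0b10010000 right by 4 (8-bit) = 0b1001 = 9

9


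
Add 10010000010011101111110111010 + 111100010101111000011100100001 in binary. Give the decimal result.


10010000010011101111110111010 + 111100010101111000011100100001 = 1001110011000010110011011011011 = 1315006171

1315006171


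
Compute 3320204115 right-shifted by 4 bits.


0b11000101111001100100101101010011 >> 4 = 0b1100010111100110010010110101 = 207512757

207512757


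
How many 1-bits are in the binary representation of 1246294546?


0b1001010010010001111001000010010 has 12 set bits

12


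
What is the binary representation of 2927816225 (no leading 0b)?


2927816225 = 10101110100000101110111000100001 in binary

10101110100000101110111000100001


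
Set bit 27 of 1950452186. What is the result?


1950452186 | (1 << 27) = 1950452186 | 134217728 = 2084669914

2084669914


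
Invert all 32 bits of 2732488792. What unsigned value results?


2732488792 ^ 4294967295 = 1562478503

1562478503


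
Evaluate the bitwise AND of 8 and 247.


0b1000 & 0b11110111 = 0b0 = 0

0


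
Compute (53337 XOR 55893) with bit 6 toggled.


Step 1: 53337 ^ 55893 = 2572
Step 2: 2572 ^ (1 << 6) = 2572 ^ 64 = 2636

2636


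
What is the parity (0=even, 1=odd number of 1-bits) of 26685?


0b110100000111101 has 8 ones => parity 0

0


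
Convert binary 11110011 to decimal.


11110011 in decimal = 243

243


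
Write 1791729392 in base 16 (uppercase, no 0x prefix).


1791729392 = 6ACB9EF0 hex

6ACB9EF0


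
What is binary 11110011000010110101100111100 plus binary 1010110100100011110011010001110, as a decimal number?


11110011000010110101100111100 + 1010110100100011110011010001110 = 1110100111100110101000111001010 = 1962103242

1962103242


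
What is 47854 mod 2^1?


47854 & 1 = 0

0


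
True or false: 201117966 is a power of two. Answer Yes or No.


0b1011111111001101000100001110. Multiple bits set => No

No


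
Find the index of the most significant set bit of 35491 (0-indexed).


0b1000101010100011. Highest set bit at position 15

15


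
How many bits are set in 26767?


0b110100010001111 has 8 set bits

8


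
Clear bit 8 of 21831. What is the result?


21831 & ~(1 << 8) = 21575

21575


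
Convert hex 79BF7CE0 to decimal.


79BF7CE0 hex = 2042592480 decimal

2042592480


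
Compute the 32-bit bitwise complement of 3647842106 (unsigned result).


~0b11011001011011011010011100111010 = 0b100110100100100101100011000101 = 647125189 (32-bit unsigned)

647125189


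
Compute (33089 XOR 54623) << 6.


Step 1: 33089 ^ 54623 = 21534
Step 2: 21534 << 6 = 1378176

1378176


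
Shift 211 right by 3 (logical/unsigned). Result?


0b11010011 >> 3 = 0b11010 = 26

26


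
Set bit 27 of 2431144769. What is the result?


2431144769 | (1 << 27) = 2431144769 | 134217728 = 2565362497

2565362497


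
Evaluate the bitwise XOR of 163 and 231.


0b10100011 ^ 0b11100111 = 0b1000100 = 68

68


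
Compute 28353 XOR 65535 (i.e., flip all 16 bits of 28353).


28353 ^ 65535 = 37182

37182


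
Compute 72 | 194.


0b1001000 | 0b11000010 = 0b11001010 = 202

202


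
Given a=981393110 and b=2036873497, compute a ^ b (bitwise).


981393110 ^ 2036873497 = 1125574607

1125574607


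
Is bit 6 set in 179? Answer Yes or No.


0b10110011, bit 6 = 0. No

No


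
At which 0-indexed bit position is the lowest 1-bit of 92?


0b1011100. Lowest set bit at position 2

2


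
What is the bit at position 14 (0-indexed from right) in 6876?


0b1101011011100, position 14 = 0

0


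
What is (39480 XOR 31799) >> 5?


Step 1: 39480 ^ 31799 = 58895
Step 2: 58895 >> 5 = 1840

1840


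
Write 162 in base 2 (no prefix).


162 = 10100010 in binary

10100010


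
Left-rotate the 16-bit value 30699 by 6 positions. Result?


Rotate 0b111011111101011 left by 6 (16-bit) = 0b1111101011011101 = 64221

64221


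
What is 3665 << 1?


0b111001010001 << 1 = 0b1110010100010 = 7330

7330


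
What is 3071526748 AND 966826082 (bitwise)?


0b10110111000100111100011101011100 & 0b111001101000001001100001100010 = 0b110001000000001000000001000000 = 822116416

822116416


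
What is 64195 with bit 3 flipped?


64195 ^ (1 << 3) = 64195 ^ 8 = 64203

64203


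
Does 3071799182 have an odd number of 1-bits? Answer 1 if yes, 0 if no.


0b10110111000101111110111110001110 has 21 ones => parity 1

1


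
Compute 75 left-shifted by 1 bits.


0b1001011 << 1 = 0b10010110 = 150

150


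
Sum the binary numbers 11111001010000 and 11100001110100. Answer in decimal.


11111001010000 + 11100001110100 = 111011011000100 = 30404

30404


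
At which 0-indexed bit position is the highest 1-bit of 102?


0b1100110. Highest set bit at position 6

6


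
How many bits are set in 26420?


0b110011100110100 has 8 set bits

8


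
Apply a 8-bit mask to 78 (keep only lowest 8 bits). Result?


78 & 255 = 78

78


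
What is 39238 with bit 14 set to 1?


39238 | (1 << 14) = 39238 | 16384 = 55622

55622


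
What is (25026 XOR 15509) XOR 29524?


Step 1: 25026 ^ 15509 = 23895
Step 2: 23895 ^ 29524 = 11779

11779


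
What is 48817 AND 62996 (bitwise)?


0b1011111010110001 & 0b1111011000010100 = 0b1011011000010000 = 46608

46608


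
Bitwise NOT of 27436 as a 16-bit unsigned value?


~0b110101100101100 = 0b1001010011010011 = 38099 (16-bit unsigned)

38099


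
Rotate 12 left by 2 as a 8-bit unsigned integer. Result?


Rotate 0b1100 left by 2 (8-bit) = 0b110000 = 48

48


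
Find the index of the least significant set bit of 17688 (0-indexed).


0b100010100011000. Lowest set bit at position 3

3


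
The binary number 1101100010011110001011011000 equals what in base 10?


1101100010011110001011011000 in decimal = 227140312

227140312


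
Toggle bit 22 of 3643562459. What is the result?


3643562459 ^ (1 << 22) = 3643562459 ^ 4194304 = 3647756763

3647756763


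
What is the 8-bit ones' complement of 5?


5 ^ 255 = 250

250


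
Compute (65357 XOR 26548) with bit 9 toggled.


Step 1: 65357 ^ 26548 = 39161
Step 2: 39161 ^ (1 << 9) = 39161 ^ 512 = 39673

39673


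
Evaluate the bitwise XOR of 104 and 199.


0b1101000 ^ 0b11000111 = 0b10101111 = 175

175


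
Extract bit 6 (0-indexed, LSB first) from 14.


0b1110, position 6 = 0

0


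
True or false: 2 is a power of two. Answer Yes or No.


0b10. Only one bit set => Yes

Yes


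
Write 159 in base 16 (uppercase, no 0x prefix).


159 = 9F hex

9F


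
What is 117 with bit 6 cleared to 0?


117 & ~(1 << 6) = 53

53


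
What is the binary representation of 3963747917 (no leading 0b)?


3963747917 = 11101100010000011111111001001101 in binary

11101100010000011111111001001101


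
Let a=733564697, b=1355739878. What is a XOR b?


733564697 ^ 1355739878 = 2071444991

2071444991


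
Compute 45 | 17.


0b101101 | 0b10001 = 0b111101 = 61

61


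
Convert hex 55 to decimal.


55 hex = 85 decimal

85


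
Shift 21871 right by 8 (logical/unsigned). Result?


0b101010101101111 >> 8 = 0b1010101 = 85

85


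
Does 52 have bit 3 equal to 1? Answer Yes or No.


0b110100, bit 3 = 0. No

No


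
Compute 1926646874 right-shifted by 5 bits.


0b1110010110101100100110001011010 >> 5 = 0b11100101101011001001100010 = 60207714

60207714


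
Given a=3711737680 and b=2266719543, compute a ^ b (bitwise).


3711737680 ^ 2266719543 = 1512569447

1512569447


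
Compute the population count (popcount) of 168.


0b10101000 has 3 set bits

3


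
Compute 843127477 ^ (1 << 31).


843127477 ^ (1 << 31) = 843127477 ^ 2147483648 = 2990611125

2990611125


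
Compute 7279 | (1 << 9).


7279 | (1 << 9) = 7279 | 512 = 7791

7791


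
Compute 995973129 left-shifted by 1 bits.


0b111011010111010101100000001001 << 1 = 0b1110110101110101011000000010010 = 1991946258

1991946258


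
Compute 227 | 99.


0b11100011 | 0b1100011 = 0b11100011 = 227

227


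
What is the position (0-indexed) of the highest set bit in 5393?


0b1010100010001. Highest set bit at position 12

12


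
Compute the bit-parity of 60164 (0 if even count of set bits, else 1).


0b1110101100000100 has 7 ones => parity 1

1


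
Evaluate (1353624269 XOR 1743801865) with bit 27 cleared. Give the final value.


Step 1: 1353624269 ^ 1743801865 = 928965828
Step 2: 928965828 & ~(1 << 27) = 928965828

928965828


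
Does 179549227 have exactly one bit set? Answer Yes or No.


0b1010101100111011010000101011. Multiple bits set => No

No
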